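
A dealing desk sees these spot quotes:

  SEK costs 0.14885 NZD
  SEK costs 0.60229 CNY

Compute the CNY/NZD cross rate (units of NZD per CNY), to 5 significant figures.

CNY/NZD = 0.24714

1 CNY ÷ 0.60229 = 1.66033 SEK
1.66033 SEK × 0.14885 = 0.24714 NZD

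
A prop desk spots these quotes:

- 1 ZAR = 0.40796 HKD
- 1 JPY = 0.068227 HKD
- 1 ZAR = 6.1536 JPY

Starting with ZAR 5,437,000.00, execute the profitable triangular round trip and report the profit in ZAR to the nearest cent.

Profitable loop is ZAR → JPY → HKD → ZAR:
ZAR 5,437,000.00 × 6.1536 = JPY 33,457,123
JPY 33,457,123 × 0.068227 = HKD 2,282,679.14
HKD 2,282,679.14 ÷ 0.40796 = ZAR 5,595,350.39
Profit = ZAR 5,595,350.39 − ZAR 5,437,000.00

Profit: ZAR 158,350.39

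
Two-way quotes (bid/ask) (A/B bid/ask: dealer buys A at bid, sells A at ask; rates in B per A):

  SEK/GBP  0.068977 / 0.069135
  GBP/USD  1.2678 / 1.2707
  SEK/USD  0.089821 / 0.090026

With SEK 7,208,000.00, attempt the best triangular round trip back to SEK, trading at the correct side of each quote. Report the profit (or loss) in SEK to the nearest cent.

Best loop SEK → USD → GBP → SEK:
SEK 7,208,000.00 × 0.089821 (sell SEK at bid) = USD 647,429.77
USD 647,429.77 ÷ 1.2707 (buy GBP at ask) = GBP 509,506.39
GBP 509,506.39 ÷ 0.069135 (buy SEK at ask) = SEK 7,369,731.52

Net profit: SEK 161,731.52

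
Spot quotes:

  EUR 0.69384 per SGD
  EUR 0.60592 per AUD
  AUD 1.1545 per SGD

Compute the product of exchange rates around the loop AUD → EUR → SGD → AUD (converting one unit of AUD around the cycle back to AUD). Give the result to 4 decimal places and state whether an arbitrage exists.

1.0082 (arbitrage exists)

Around AUD → EUR → SGD → AUD: 1 × 0.60592 ÷ 0.69384 × 1.1545 = 1.008207
Product > 1; profitable direction is AUD → EUR → SGD → AUD.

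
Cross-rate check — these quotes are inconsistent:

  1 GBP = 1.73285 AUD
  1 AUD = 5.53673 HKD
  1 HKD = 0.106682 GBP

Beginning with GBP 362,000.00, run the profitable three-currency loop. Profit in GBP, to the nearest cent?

Profit: GBP 8,522.03

Profitable loop is GBP → AUD → HKD → GBP:
GBP 362,000.00 × 1.73285 = AUD 627,291.70
AUD 627,291.70 × 5.53673 = HKD 3,473,144.77
HKD 3,473,144.77 × 0.106682 = GBP 370,522.03
Profit = GBP 370,522.03 − GBP 362,000.00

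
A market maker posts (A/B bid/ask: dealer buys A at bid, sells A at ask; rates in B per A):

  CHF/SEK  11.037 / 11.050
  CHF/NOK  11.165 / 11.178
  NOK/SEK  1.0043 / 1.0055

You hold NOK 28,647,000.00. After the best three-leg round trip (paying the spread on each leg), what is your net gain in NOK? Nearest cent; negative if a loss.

Net profit: NOK 422,600.28

Best loop NOK → SEK → CHF → NOK:
NOK 28,647,000.00 × 1.0043 (sell NOK at bid) = SEK 28,770,182.10
SEK 28,770,182.10 ÷ 11.050 (buy CHF at ask) = CHF 2,603,636.39
CHF 2,603,636.39 × 11.165 (sell CHF at bid) = NOK 29,069,600.28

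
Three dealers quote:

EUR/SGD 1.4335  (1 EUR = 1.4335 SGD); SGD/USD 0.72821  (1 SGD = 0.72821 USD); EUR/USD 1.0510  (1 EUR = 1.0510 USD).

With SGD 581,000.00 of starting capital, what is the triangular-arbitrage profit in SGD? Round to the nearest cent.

Profit: SGD 3,957.77

Profitable loop is SGD → EUR → USD → SGD:
SGD 581,000.00 ÷ 1.4335 = EUR 405,301.71
EUR 405,301.71 × 1.0510 = USD 425,972.10
USD 425,972.10 ÷ 0.72821 = SGD 584,957.77
Profit = SGD 584,957.77 − SGD 581,000.00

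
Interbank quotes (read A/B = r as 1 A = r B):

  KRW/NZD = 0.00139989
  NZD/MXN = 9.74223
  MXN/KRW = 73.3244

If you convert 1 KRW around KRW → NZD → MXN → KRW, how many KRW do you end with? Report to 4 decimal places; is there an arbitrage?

1.0000 (no arbitrage)

Around KRW → NZD → MXN → KRW: 1 × 0.00139989 × 9.74223 × 73.3244 = 1.000002
Product ≈ 1 (deviation 0.000%, within rounding noise).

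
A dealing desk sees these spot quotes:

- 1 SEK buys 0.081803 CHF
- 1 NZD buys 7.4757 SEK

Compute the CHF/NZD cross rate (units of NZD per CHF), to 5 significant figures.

1 CHF ÷ 0.081803 = 12.2245 SEK
12.2245 SEK ÷ 7.4757 = 1.63523 NZD

CHF/NZD = 1.6352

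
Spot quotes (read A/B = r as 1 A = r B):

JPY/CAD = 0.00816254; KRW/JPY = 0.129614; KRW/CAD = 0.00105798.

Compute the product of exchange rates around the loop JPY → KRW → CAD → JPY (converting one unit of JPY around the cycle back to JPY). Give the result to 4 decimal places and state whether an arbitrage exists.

1.0000 (no arbitrage)

Around JPY → KRW → CAD → JPY: 1 ÷ 0.129614 × 0.00105798 ÷ 0.00816254 = 1.000001
Product ≈ 1 (deviation 0.000%, within rounding noise).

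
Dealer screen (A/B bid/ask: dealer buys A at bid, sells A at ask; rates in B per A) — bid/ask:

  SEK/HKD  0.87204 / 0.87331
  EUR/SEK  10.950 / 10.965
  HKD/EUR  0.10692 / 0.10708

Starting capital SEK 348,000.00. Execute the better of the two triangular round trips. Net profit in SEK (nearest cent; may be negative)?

Best loop SEK → HKD → EUR → SEK:
SEK 348,000.00 × 0.87204 (sell SEK at bid) = HKD 303,469.92
HKD 303,469.92 × 0.10692 (sell HKD at bid) = EUR 32,447.00
EUR 32,447.00 × 10.950 (sell EUR at bid) = SEK 355,294.69

Net profit: SEK 7,294.69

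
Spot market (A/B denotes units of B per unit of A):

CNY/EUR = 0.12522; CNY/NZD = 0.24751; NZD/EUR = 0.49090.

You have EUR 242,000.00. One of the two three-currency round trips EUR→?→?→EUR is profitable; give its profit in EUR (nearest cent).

Profit: EUR 7,403.92

Profitable loop is EUR → NZD → CNY → EUR:
EUR 242,000.00 ÷ 0.49090 = NZD 492,972.09
NZD 492,972.09 ÷ 0.24751 = CNY 1,991,725.96
CNY 1,991,725.96 × 0.12522 = EUR 249,403.92
Profit = EUR 249,403.92 − EUR 242,000.00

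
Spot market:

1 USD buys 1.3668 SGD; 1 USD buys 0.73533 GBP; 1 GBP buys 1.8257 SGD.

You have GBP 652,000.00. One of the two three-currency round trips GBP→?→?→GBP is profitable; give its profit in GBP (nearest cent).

Profitable loop is GBP → USD → SGD → GBP:
GBP 652,000.00 ÷ 0.73533 = USD 886,676.73
USD 886,676.73 × 1.3668 = SGD 1,211,909.75
SGD 1,211,909.75 ÷ 1.8257 = GBP 663,805.53
Profit = GBP 663,805.53 − GBP 652,000.00

Profit: GBP 11,805.53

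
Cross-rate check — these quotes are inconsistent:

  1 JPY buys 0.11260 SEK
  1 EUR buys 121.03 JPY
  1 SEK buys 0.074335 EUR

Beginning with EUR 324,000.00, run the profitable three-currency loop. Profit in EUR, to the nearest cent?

Profitable loop is EUR → JPY → SEK → EUR:
EUR 324,000.00 × 121.03 = JPY 39,213,720
JPY 39,213,720 × 0.11260 = SEK 4,415,464.87
SEK 4,415,464.87 × 0.074335 = EUR 328,223.58
Profit = EUR 328,223.58 − EUR 324,000.00

Profit: EUR 4,223.58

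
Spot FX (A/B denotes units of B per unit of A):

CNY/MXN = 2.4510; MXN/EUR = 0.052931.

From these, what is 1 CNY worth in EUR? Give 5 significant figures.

1 CNY × 2.4510 = 2.451 MXN
2.451 MXN × 0.052931 = 0.129734 EUR

CNY/EUR = 0.12973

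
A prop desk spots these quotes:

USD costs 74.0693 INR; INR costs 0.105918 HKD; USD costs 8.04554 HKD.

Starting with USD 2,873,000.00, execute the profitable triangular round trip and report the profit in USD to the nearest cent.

Profitable loop is USD → HKD → INR → USD:
USD 2,873,000.00 × 8.04554 = HKD 23,114,836.42
HKD 23,114,836.42 ÷ 0.105918 = INR 218,233,316.53
INR 218,233,316.53 ÷ 74.0693 = USD 2,946,339.66
Profit = USD 2,946,339.66 − USD 2,873,000.00

Profit: USD 73,339.66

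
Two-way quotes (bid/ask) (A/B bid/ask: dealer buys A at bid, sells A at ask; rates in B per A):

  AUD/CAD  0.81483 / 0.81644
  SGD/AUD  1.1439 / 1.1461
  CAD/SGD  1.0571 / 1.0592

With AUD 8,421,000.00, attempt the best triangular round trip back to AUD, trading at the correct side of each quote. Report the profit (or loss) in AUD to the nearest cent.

Net profit: AUD 75,477.44

Best loop AUD → SGD → CAD → AUD:
AUD 8,421,000.00 ÷ 1.1461 (buy SGD at ask) = SGD 7,347,526.39
SGD 7,347,526.39 ÷ 1.0592 (buy CAD at ask) = CAD 6,936,864.04
CAD 6,936,864.04 ÷ 0.81644 (buy AUD at ask) = AUD 8,496,477.44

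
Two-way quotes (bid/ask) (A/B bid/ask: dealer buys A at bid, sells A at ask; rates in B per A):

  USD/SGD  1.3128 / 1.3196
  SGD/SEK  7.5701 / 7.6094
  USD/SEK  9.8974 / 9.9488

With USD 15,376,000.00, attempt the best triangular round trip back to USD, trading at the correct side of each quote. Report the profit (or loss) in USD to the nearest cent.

Best loop USD → SGD → SEK → USD:
USD 15,376,000.00 × 1.3128 (sell USD at bid) = SGD 20,185,612.80
SGD 20,185,612.80 × 7.5701 (sell SGD at bid) = SEK 152,807,107.46
SEK 152,807,107.46 ÷ 9.9488 (buy USD at ask) = USD 15,359,350.62

Net result: USD -16,649.38 (no profitable arbitrage after spreads)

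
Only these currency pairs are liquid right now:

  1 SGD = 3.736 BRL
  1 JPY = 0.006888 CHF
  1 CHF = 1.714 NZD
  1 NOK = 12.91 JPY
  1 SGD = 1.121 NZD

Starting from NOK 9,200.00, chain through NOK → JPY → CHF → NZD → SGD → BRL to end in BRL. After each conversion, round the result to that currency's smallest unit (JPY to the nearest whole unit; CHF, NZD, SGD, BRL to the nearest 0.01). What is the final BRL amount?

NOK 9,200.00 × 12.91 = JPY 118,772
JPY 118,772 × 0.006888 = CHF 818.10
CHF 818.10 × 1.714 = NZD 1,402.22
NZD 1,402.22 ÷ 1.121 = SGD 1,250.87
SGD 1,250.87 × 3.736 = BRL 4,673.25

BRL 4,673.25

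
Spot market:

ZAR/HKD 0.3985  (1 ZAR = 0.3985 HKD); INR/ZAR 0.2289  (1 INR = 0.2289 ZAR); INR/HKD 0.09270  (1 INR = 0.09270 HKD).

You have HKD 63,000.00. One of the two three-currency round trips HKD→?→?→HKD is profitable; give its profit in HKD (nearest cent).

Profit: HKD 1,024.50

Profitable loop is HKD → ZAR → INR → HKD:
HKD 63,000.00 ÷ 0.3985 = ZAR 158,092.85
ZAR 158,092.85 ÷ 0.2289 = INR 690,663.38
INR 690,663.38 × 0.09270 = HKD 64,024.50
Profit = HKD 64,024.50 − HKD 63,000.00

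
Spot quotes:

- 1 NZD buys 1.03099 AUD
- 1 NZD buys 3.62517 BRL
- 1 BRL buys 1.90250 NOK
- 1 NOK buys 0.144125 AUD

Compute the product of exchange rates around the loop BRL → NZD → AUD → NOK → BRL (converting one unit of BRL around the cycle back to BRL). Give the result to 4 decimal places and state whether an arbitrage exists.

Around BRL → NZD → AUD → NOK → BRL: 1 ÷ 3.62517 × 1.03099 ÷ 0.144125 ÷ 1.90250 = 1.037199
Product > 1; profitable direction is BRL → NZD → AUD → NOK → BRL.

1.0372 (arbitrage exists)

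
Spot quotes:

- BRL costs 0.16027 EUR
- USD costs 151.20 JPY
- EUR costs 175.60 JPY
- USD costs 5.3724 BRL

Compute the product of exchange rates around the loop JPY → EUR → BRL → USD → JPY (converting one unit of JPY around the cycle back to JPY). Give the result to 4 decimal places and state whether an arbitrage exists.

1.0000 (no arbitrage)

Around JPY → EUR → BRL → USD → JPY: 1 ÷ 175.60 ÷ 0.16027 ÷ 5.3724 × 151.20 = 1.000015
Product ≈ 1 (deviation 0.002%, within rounding noise).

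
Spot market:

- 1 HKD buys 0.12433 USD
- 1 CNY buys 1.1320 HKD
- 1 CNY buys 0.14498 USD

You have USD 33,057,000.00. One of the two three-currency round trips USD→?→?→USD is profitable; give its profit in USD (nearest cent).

Profitable loop is USD → HKD → CNY → USD:
USD 33,057,000.00 ÷ 0.12433 = HKD 265,881,122.82
HKD 265,881,122.82 ÷ 1.1320 = CNY 234,877,316.98
CNY 234,877,316.98 × 0.14498 = USD 34,052,513.42
Profit = USD 34,052,513.42 − USD 33,057,000.00

Profit: USD 995,513.42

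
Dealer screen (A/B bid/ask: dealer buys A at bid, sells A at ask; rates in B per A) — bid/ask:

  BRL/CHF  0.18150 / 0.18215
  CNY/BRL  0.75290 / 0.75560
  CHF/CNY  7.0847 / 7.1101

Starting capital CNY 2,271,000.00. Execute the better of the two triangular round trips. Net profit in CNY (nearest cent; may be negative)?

Net profit: CNY 49,706.94

Best loop CNY → CHF → BRL → CNY:
CNY 2,271,000.00 ÷ 7.1101 (buy CHF at ask) = CHF 319,404.79
CHF 319,404.79 ÷ 0.18215 (buy BRL at ask) = BRL 1,753,526.16
BRL 1,753,526.16 ÷ 0.75560 (buy CNY at ask) = CNY 2,320,706.94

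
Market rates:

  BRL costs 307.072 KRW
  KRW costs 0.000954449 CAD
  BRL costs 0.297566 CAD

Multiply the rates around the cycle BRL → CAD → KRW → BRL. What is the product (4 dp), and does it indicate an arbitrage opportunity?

Around BRL → CAD → KRW → BRL: 1 × 0.297566 ÷ 0.000954449 ÷ 307.072 = 1.015291
Product > 1; profitable direction is BRL → CAD → KRW → BRL.

1.0153 (arbitrage exists)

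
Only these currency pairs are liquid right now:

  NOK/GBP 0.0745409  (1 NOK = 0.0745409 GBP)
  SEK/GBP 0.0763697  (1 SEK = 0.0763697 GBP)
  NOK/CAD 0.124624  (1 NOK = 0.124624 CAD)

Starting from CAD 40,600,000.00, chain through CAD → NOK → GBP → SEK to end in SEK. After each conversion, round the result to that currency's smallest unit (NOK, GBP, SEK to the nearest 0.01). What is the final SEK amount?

CAD 40,600,000.00 ÷ 0.124624 = NOK 325,779,946.08
NOK 325,779,946.08 × 0.0745409 = GBP 24,283,930.38
GBP 24,283,930.38 ÷ 0.0763697 = SEK 317,978,601.20

SEK 317,978,601.20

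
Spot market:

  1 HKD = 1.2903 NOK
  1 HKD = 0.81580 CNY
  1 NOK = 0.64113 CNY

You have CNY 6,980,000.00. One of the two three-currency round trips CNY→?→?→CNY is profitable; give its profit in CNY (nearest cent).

Profitable loop is CNY → HKD → NOK → CNY:
CNY 6,980,000.00 ÷ 0.81580 = HKD 8,556,018.63
HKD 8,556,018.63 × 1.2903 = NOK 11,039,830.84
NOK 11,039,830.84 × 0.64113 = CNY 7,077,966.75
Profit = CNY 7,077,966.75 − CNY 6,980,000.00

Profit: CNY 97,966.75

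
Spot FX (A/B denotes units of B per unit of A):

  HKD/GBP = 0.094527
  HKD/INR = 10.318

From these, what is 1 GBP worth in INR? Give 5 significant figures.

1 GBP ÷ 0.094527 = 10.579 HKD
10.579 HKD × 10.318 = 109.154 INR

GBP/INR = 109.15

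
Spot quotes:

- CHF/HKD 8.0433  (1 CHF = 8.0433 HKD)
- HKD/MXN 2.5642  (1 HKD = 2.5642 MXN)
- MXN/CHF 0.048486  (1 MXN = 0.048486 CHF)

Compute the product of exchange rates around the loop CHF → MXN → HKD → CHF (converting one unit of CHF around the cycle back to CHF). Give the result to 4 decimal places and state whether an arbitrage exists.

1.0000 (no arbitrage)

Around CHF → MXN → HKD → CHF: 1 ÷ 0.048486 ÷ 2.5642 ÷ 8.0433 = 0.999994
Product ≈ 1 (deviation 0.001%, within rounding noise).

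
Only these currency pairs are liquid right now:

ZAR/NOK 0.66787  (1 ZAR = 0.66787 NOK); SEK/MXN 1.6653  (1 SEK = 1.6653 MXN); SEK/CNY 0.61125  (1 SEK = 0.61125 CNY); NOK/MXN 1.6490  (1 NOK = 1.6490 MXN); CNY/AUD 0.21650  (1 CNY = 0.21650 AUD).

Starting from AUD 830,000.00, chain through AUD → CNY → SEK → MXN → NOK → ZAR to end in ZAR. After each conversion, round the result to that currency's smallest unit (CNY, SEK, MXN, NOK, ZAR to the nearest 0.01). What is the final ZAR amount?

AUD 830,000.00 ÷ 0.21650 = CNY 3,833,718.24
CNY 3,833,718.24 ÷ 0.61125 = SEK 6,271,931.68
SEK 6,271,931.68 × 1.6653 = MXN 10,444,647.83
MXN 10,444,647.83 ÷ 1.6490 = NOK 6,333,928.34
NOK 6,333,928.34 ÷ 0.66787 = ZAR 9,483,774.30

ZAR 9,483,774.30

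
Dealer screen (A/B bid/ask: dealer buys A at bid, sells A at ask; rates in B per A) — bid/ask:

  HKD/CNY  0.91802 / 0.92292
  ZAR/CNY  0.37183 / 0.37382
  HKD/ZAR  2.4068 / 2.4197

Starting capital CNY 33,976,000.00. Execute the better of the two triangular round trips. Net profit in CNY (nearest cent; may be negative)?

Best loop CNY → ZAR → HKD → CNY:
CNY 33,976,000.00 ÷ 0.37382 (buy ZAR at ask) = ZAR 90,888,662.99
ZAR 90,888,662.99 ÷ 2.4197 (buy HKD at ask) = HKD 37,561,955.20
HKD 37,561,955.20 × 0.91802 (sell HKD at bid) = CNY 34,482,626.11

Net profit: CNY 506,626.11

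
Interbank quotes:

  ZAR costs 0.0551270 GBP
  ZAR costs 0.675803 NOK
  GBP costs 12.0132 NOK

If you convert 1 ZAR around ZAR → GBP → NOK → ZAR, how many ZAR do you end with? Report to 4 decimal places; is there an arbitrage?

Around ZAR → GBP → NOK → ZAR: 1 × 0.0551270 × 12.0132 ÷ 0.675803 = 0.979948
Product < 1; profitable direction is ZAR → NOK → GBP → ZAR.

0.9799 (arbitrage exists)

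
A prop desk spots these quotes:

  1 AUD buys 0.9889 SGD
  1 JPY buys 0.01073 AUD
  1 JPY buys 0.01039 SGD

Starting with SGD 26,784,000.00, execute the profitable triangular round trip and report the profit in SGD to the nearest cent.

Profitable loop is SGD → JPY → AUD → SGD:
SGD 26,784,000.00 ÷ 0.01039 = JPY 2,577,863,330
JPY 2,577,863,330 × 0.01073 = AUD 27,660,473.53
AUD 27,660,473.53 × 0.9889 = SGD 27,353,442.28
Profit = SGD 27,353,442.28 − SGD 26,784,000.00

Profit: SGD 569,442.28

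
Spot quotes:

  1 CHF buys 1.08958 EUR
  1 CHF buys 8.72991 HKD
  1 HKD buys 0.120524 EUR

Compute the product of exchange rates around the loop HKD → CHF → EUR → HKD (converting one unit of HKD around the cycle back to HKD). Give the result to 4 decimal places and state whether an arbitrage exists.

1.0356 (arbitrage exists)

Around HKD → CHF → EUR → HKD: 1 ÷ 8.72991 × 1.08958 ÷ 0.120524 = 1.035561
Product > 1; profitable direction is HKD → CHF → EUR → HKD.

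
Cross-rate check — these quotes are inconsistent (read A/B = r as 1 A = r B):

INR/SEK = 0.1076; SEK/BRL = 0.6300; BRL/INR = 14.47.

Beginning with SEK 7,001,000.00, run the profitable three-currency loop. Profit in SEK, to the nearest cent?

Profitable loop is SEK → INR → BRL → SEK:
SEK 7,001,000.00 ÷ 0.1076 = INR 65,065,055.76
INR 65,065,055.76 ÷ 14.47 = BRL 4,496,548.43
BRL 4,496,548.43 ÷ 0.6300 = SEK 7,137,378.46
Profit = SEK 7,137,378.46 − SEK 7,001,000.00

Profit: SEK 136,378.46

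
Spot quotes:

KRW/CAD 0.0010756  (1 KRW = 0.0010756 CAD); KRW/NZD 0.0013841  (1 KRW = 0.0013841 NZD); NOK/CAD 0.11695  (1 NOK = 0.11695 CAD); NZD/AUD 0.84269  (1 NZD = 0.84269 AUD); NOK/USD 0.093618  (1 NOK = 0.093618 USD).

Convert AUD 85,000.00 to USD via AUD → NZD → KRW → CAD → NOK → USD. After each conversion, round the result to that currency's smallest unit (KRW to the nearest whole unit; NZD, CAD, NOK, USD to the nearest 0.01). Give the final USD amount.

USD 62,747.08

AUD 85,000.00 ÷ 0.84269 = NZD 100,867.46
NZD 100,867.46 ÷ 0.0013841 = KRW 72,875,847
KRW 72,875,847 × 0.0010756 = CAD 78,385.26
CAD 78,385.26 ÷ 0.11695 = NOK 670,245.92
NOK 670,245.92 × 0.093618 = USD 62,747.08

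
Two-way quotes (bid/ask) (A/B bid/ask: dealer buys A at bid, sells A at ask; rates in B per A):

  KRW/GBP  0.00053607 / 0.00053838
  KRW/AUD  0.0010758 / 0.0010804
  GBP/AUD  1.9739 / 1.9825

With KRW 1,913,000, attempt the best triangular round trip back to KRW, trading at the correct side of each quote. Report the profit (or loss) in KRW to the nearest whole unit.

Net profit: KRW 15,166

Best loop KRW → AUD → GBP → KRW:
KRW 1,913,000 × 0.0010758 (sell KRW at bid) = AUD 2,058.01
AUD 2,058.01 ÷ 1.9825 (buy GBP at ask) = GBP 1,038.09
GBP 1,038.09 ÷ 0.00053838 (buy KRW at ask) = KRW 1,928,166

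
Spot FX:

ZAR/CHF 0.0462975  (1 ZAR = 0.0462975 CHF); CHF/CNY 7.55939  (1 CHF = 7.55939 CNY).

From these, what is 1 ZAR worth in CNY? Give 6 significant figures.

ZAR/CNY = 0.349981

1 ZAR × 0.0462975 = 0.0462975 CHF
0.0462975 CHF × 7.55939 = 0.349981 CNY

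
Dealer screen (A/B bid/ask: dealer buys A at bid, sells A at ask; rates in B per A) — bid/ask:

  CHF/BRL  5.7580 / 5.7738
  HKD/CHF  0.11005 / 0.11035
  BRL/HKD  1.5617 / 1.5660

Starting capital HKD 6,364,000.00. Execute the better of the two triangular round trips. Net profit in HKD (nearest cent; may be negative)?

Best loop HKD → BRL → CHF → HKD:
HKD 6,364,000.00 ÷ 1.5660 (buy BRL at ask) = BRL 4,063,856.96
BRL 4,063,856.96 ÷ 5.7738 (buy CHF at ask) = CHF 703,844.43
CHF 703,844.43 ÷ 0.11035 (buy HKD at ask) = HKD 6,378,291.15

Net profit: HKD 14,291.15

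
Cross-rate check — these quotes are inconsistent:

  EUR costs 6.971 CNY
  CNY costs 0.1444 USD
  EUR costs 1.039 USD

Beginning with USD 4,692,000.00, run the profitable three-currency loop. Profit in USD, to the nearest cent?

Profitable loop is USD → CNY → EUR → USD:
USD 4,692,000.00 ÷ 0.1444 = CNY 32,493,074.79
CNY 32,493,074.79 ÷ 6.971 = EUR 4,661,178.42
EUR 4,661,178.42 × 1.039 = USD 4,842,964.38
Profit = USD 4,842,964.38 − USD 4,692,000.00

Profit: USD 150,964.38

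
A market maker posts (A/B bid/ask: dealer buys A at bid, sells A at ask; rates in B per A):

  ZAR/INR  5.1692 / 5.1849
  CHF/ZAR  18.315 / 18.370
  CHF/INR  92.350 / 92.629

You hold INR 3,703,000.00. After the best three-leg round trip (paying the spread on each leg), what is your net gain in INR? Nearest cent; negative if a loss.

Net profit: INR 81,748.24

Best loop INR → CHF → ZAR → INR:
INR 3,703,000.00 ÷ 92.629 (buy CHF at ask) = CHF 39,976.68
CHF 39,976.68 × 18.315 (sell CHF at bid) = ZAR 732,172.92
ZAR 732,172.92 × 5.1692 (sell ZAR at bid) = INR 3,784,748.24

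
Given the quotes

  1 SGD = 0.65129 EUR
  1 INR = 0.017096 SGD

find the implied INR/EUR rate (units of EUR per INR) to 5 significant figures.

1 INR × 0.017096 = 0.017096 SGD
0.017096 SGD × 0.65129 = 0.0111345 EUR

INR/EUR = 0.011134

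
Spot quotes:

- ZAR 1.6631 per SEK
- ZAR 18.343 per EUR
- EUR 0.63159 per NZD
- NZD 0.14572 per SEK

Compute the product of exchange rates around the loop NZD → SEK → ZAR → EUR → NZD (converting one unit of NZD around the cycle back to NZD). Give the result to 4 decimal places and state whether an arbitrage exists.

0.9851 (arbitrage exists)

Around NZD → SEK → ZAR → EUR → NZD: 1 ÷ 0.14572 × 1.6631 ÷ 18.343 ÷ 0.63159 = 0.985130
Product < 1; profitable direction is NZD → EUR → ZAR → SEK → NZD.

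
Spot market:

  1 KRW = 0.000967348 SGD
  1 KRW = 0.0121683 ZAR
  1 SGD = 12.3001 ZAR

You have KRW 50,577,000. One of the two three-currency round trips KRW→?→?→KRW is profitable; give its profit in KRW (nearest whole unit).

Profit: KRW 1,146,939

Profitable loop is KRW → ZAR → SGD → KRW:
KRW 50,577,000 × 0.0121683 = ZAR 615,436.11
ZAR 615,436.11 ÷ 12.3001 = SGD 50,035.05
SGD 50,035.05 ÷ 0.000967348 = KRW 51,723,939
Profit = KRW 51,723,939 − KRW 50,577,000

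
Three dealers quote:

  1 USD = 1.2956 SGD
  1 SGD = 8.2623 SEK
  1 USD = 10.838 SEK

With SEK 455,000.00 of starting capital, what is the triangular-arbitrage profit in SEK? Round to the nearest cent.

Profitable loop is SEK → SGD → USD → SEK:
SEK 455,000.00 ÷ 8.2623 = SGD 55,069.41
SGD 55,069.41 ÷ 1.2956 = USD 42,504.95
USD 42,504.95 × 10.838 = SEK 460,668.64
Profit = SEK 460,668.64 − SEK 455,000.00

Profit: SEK 5,668.64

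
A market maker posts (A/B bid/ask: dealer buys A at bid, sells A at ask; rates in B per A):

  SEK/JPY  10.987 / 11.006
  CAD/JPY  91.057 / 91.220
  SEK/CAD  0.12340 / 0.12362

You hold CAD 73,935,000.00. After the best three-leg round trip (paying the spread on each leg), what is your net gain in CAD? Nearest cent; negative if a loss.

Net profit: CAD 1,547,985.01

Best loop CAD → JPY → SEK → CAD:
CAD 73,935,000.00 × 91.057 (sell CAD at bid) = JPY 6,732,299,295
JPY 6,732,299,295 ÷ 11.006 (buy SEK at ask) = SEK 611,693,557.60
SEK 611,693,557.60 × 0.12340 (sell SEK at bid) = CAD 75,482,985.01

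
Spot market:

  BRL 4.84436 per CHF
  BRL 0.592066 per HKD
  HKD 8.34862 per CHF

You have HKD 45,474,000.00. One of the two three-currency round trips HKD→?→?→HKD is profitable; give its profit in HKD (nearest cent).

Profitable loop is HKD → BRL → CHF → HKD:
HKD 45,474,000.00 × 0.592066 = BRL 26,923,609.28
BRL 26,923,609.28 ÷ 4.84436 = CHF 5,557,722.65
CHF 5,557,722.65 × 8.34862 = HKD 46,399,314.45
Profit = HKD 46,399,314.45 − HKD 45,474,000.00

Profit: HKD 925,314.45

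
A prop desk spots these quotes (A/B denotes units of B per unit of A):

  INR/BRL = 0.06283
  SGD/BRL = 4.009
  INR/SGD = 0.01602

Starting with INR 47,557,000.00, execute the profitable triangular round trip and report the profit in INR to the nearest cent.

Profit: INR 1,055,276.43

Profitable loop is INR → SGD → BRL → INR:
INR 47,557,000.00 × 0.01602 = SGD 761,863.14
SGD 761,863.14 × 4.009 = BRL 3,054,309.33
BRL 3,054,309.33 ÷ 0.06283 = INR 48,612,276.43
Profit = INR 48,612,276.43 − INR 47,557,000.00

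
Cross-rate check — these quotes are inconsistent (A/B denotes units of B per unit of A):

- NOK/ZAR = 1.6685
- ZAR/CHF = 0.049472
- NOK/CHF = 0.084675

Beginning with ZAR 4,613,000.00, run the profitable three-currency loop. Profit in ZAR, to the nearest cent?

Profitable loop is ZAR → NOK → CHF → ZAR:
ZAR 4,613,000.00 ÷ 1.6685 = NOK 2,764,758.77
NOK 2,764,758.77 × 0.084675 = CHF 234,105.95
CHF 234,105.95 ÷ 0.049472 = ZAR 4,732,089.84
Profit = ZAR 4,732,089.84 − ZAR 4,613,000.00

Profit: ZAR 119,089.84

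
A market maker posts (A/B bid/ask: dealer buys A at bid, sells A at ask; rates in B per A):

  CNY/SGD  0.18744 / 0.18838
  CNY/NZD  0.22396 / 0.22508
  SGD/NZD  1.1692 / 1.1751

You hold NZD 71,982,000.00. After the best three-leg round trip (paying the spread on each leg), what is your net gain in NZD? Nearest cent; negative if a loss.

Best loop NZD → SGD → CNY → NZD:
NZD 71,982,000.00 ÷ 1.1751 (buy SGD at ask) = SGD 61,256,063.31
SGD 61,256,063.31 ÷ 0.18838 (buy CNY at ask) = CNY 325,172,859.72
CNY 325,172,859.72 × 0.22396 (sell CNY at bid) = NZD 72,825,713.66

Net profit: NZD 843,713.66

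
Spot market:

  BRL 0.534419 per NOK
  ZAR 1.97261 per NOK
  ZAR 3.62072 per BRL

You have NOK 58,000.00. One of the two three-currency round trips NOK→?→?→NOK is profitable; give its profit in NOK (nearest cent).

Profitable loop is NOK → ZAR → BRL → NOK:
NOK 58,000.00 × 1.97261 = ZAR 114,411.38
ZAR 114,411.38 ÷ 3.62072 = BRL 31,599.07
BRL 31,599.07 ÷ 0.534419 = NOK 59,127.89
Profit = NOK 59,127.89 − NOK 58,000.00

Profit: NOK 1,127.89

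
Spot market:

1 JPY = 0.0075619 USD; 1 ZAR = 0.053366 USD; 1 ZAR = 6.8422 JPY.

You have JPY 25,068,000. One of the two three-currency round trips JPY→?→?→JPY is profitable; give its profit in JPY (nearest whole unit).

Profitable loop is JPY → ZAR → USD → JPY:
JPY 25,068,000 ÷ 6.8422 = ZAR 3,663,733.89
ZAR 3,663,733.89 × 0.053366 = USD 195,518.82
USD 195,518.82 ÷ 0.0075619 = JPY 25,855,780
Profit = JPY 25,855,780 − JPY 25,068,000

Profit: JPY 787,780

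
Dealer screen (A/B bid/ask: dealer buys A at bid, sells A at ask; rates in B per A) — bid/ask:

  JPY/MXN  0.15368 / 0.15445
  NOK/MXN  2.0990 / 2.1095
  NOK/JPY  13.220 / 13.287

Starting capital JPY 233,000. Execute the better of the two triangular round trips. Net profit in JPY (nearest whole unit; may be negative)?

Net profit: JPY 5,316

Best loop JPY → NOK → MXN → JPY:
JPY 233,000 ÷ 13.287 (buy NOK at ask) = NOK 17,535.94
NOK 17,535.94 × 2.0990 (sell NOK at bid) = MXN 36,807.93
MXN 36,807.93 ÷ 0.15445 (buy JPY at ask) = JPY 238,316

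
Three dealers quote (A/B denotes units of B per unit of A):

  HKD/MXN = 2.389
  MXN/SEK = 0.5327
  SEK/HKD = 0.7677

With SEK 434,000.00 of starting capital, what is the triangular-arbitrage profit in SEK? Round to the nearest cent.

Profitable loop is SEK → MXN → HKD → SEK:
SEK 434,000.00 ÷ 0.5327 = MXN 814,717.48
MXN 814,717.48 ÷ 2.389 = HKD 341,028.66
HKD 341,028.66 ÷ 0.7677 = SEK 444,221.26
Profit = SEK 444,221.26 − SEK 434,000.00

Profit: SEK 10,221.26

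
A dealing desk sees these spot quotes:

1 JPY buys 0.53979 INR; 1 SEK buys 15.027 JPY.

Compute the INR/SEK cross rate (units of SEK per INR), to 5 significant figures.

INR/SEK = 0.12328

1 INR ÷ 0.53979 = 1.85257 JPY
1.85257 JPY ÷ 15.027 = 0.123283 SEK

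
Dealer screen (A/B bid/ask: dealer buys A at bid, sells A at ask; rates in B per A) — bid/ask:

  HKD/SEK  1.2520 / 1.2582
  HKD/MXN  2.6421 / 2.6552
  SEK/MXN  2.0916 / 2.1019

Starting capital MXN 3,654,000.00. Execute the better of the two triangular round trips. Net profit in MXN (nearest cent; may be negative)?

Net result: MXN -3,468.81 (no profitable arbitrage after spreads)

Best loop MXN → SEK → HKD → MXN:
MXN 3,654,000.00 ÷ 2.1019 (buy SEK at ask) = SEK 1,738,427.14
SEK 1,738,427.14 ÷ 1.2582 (buy HKD at ask) = HKD 1,381,677.90
HKD 1,381,677.90 × 2.6421 (sell HKD at bid) = MXN 3,650,531.19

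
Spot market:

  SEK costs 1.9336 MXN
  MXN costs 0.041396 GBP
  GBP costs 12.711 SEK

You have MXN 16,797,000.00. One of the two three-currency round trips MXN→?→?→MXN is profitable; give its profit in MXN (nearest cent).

Profit: MXN 292,779.39

Profitable loop is MXN → GBP → SEK → MXN:
MXN 16,797,000.00 × 0.041396 = GBP 695,328.61
GBP 695,328.61 × 12.711 = SEK 8,838,321.99
SEK 8,838,321.99 × 1.9336 = MXN 17,089,779.39
Profit = MXN 17,089,779.39 − MXN 16,797,000.00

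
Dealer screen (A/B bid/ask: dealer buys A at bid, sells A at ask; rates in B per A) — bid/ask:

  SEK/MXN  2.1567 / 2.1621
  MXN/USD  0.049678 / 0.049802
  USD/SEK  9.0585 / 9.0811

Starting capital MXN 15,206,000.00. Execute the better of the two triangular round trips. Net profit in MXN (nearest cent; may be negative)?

Net profit: MXN 344,844.09

Best loop MXN → SEK → USD → MXN:
MXN 15,206,000.00 ÷ 2.1621 (buy SEK at ask) = SEK 7,032,977.20
SEK 7,032,977.20 ÷ 9.0811 (buy USD at ask) = USD 774,463.14
USD 774,463.14 ÷ 0.049802 (buy MXN at ask) = MXN 15,550,844.09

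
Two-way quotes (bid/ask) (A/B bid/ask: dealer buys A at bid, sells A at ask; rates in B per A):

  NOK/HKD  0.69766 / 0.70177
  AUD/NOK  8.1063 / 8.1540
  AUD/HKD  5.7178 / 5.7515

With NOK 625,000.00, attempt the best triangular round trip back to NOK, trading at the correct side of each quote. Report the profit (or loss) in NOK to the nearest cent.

Net result: NOK -484.14 (no profitable arbitrage after spreads)

Best loop NOK → AUD → HKD → NOK:
NOK 625,000.00 ÷ 8.1540 (buy AUD at ask) = AUD 76,649.50
AUD 76,649.50 × 5.7178 (sell AUD at bid) = HKD 438,266.49
HKD 438,266.49 ÷ 0.70177 (buy NOK at ask) = NOK 624,515.86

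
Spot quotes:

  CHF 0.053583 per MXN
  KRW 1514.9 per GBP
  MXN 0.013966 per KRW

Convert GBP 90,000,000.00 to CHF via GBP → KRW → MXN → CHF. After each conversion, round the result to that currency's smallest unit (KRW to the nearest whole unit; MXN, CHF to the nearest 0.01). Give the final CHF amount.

CHF 102,029,448.21

GBP 90,000,000.00 × 1514.9 = KRW 136,341,000,000
KRW 136,341,000,000 × 0.013966 = MXN 1,904,138,406.00
MXN 1,904,138,406.00 × 0.053583 = CHF 102,029,448.21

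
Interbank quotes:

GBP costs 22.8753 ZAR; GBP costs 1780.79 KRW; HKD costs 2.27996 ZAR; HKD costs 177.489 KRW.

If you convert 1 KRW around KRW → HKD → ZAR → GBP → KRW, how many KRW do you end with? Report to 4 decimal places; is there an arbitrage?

1.0000 (no arbitrage)

Around KRW → HKD → ZAR → GBP → KRW: 1 ÷ 177.489 × 2.27996 ÷ 22.8753 × 1780.79 = 1.000004
Product ≈ 1 (deviation 0.000%, within rounding noise).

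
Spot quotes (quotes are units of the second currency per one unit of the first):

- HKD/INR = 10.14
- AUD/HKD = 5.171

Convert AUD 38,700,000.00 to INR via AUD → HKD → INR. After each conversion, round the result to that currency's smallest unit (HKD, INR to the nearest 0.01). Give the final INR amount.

INR 2,029,193,478.00

AUD 38,700,000.00 × 5.171 = HKD 200,117,700.00
HKD 200,117,700.00 × 10.14 = INR 2,029,193,478.00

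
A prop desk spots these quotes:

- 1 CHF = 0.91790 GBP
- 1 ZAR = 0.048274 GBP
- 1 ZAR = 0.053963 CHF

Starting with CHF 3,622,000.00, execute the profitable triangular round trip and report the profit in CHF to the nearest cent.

Profitable loop is CHF → GBP → ZAR → CHF:
CHF 3,622,000.00 × 0.91790 = GBP 3,324,633.80
GBP 3,324,633.80 ÷ 0.048274 = ZAR 68,870,070.85
ZAR 68,870,070.85 × 0.053963 = CHF 3,716,435.63
Profit = CHF 3,716,435.63 − CHF 3,622,000.00

Profit: CHF 94,435.63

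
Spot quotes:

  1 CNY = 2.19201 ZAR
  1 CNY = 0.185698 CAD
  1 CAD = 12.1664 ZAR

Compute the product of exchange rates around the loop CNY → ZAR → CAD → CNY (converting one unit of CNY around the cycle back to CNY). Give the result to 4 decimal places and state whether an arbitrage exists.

Around CNY → ZAR → CAD → CNY: 1 × 2.19201 ÷ 12.1664 ÷ 0.185698 = 0.970227
Product < 1; profitable direction is CNY → CAD → ZAR → CNY.

0.9702 (arbitrage exists)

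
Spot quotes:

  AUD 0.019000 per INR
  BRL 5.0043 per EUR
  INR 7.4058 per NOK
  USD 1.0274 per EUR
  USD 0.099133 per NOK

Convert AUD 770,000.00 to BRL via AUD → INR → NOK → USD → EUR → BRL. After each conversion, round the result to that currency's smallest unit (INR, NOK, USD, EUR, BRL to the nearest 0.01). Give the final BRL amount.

AUD 770,000.00 ÷ 0.019000 = INR 40,526,315.79
INR 40,526,315.79 ÷ 7.4058 = NOK 5,472,240.11
NOK 5,472,240.11 × 0.099133 = USD 542,479.58
USD 542,479.58 ÷ 1.0274 = EUR 528,012.05
EUR 528,012.05 × 5.0043 = BRL 2,642,330.70

BRL 2,642,330.70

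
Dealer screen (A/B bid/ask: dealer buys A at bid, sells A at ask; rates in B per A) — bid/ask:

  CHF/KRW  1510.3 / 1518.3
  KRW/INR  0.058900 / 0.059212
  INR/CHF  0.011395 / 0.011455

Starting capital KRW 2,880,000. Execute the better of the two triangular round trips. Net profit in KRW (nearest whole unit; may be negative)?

Best loop KRW → INR → CHF → KRW:
KRW 2,880,000 × 0.058900 (sell KRW at bid) = INR 169,632.00
INR 169,632.00 × 0.011395 (sell INR at bid) = CHF 1,932.96
CHF 1,932.96 × 1510.3 (sell CHF at bid) = KRW 2,919,344

Net profit: KRW 39,344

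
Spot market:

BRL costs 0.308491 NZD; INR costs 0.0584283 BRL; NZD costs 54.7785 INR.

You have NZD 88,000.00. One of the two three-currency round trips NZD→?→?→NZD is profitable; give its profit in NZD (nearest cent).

Profitable loop is NZD → BRL → INR → NZD:
NZD 88,000.00 ÷ 0.308491 = BRL 285,259.54
BRL 285,259.54 ÷ 0.0584283 = INR 4,882,215.25
INR 4,882,215.25 ÷ 54.7785 = NZD 89,126.49
Profit = NZD 89,126.49 − NZD 88,000.00

Profit: NZD 1,126.49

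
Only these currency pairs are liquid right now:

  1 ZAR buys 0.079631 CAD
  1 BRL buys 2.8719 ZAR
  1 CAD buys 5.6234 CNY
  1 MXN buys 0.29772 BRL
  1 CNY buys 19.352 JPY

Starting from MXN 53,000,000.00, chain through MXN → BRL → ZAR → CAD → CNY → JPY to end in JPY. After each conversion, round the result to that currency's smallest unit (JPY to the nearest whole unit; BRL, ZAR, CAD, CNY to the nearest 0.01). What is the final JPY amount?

JPY 392,699,361

MXN 53,000,000.00 × 0.29772 = BRL 15,779,160.00
BRL 15,779,160.00 × 2.8719 = ZAR 45,316,169.60
ZAR 45,316,169.60 × 0.079631 = CAD 3,608,571.90
CAD 3,608,571.90 × 5.6234 = CNY 20,292,443.22
CNY 20,292,443.22 × 19.352 = JPY 392,699,361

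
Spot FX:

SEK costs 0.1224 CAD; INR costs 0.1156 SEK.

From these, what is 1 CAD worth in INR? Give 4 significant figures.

CAD/INR = 70.67

1 CAD ÷ 0.1224 = 8.16993 SEK
8.16993 SEK ÷ 0.1156 = 70.6742 INR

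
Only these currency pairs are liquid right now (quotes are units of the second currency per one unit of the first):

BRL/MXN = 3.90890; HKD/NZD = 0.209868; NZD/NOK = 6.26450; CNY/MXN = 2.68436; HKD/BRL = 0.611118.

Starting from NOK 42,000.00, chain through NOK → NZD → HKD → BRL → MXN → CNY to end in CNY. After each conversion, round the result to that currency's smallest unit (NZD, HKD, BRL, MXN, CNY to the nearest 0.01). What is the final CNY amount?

NOK 42,000.00 ÷ 6.26450 = NZD 6,704.45
NZD 6,704.45 ÷ 0.209868 = HKD 31,946.03
HKD 31,946.03 × 0.611118 = BRL 19,522.79
BRL 19,522.79 × 3.90890 = MXN 76,312.63
MXN 76,312.63 ÷ 2.68436 = CNY 28,428.61

CNY 28,428.61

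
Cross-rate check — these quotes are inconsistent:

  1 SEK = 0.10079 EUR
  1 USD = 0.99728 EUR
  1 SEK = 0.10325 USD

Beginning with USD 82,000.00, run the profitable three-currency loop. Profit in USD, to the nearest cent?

Profitable loop is USD → EUR → SEK → USD:
USD 82,000.00 × 0.99728 = EUR 81,776.96
EUR 81,776.96 ÷ 0.10079 = SEK 811,359.86
SEK 811,359.86 × 0.10325 = USD 83,772.91
Profit = USD 83,772.91 − USD 82,000.00

Profit: USD 1,772.91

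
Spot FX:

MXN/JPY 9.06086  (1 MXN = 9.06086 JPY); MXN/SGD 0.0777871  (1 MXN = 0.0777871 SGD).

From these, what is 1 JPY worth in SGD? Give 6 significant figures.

JPY/SGD = 0.00858496

1 JPY ÷ 9.06086 = 0.110365 MXN
0.110365 MXN × 0.0777871 = 0.00858496 SGD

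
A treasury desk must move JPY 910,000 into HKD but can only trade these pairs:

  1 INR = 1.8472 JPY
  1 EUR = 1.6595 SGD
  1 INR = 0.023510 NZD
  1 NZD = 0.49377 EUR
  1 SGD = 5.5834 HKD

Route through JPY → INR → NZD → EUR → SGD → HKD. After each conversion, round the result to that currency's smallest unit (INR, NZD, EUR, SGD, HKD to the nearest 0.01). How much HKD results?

JPY 910,000 ÷ 1.8472 = INR 492,637.51
INR 492,637.51 × 0.023510 = NZD 11,581.91
NZD 11,581.91 × 0.49377 = EUR 5,718.80
EUR 5,718.80 × 1.6595 = SGD 9,490.35
SGD 9,490.35 × 5.5834 = HKD 52,988.42

HKD 52,988.42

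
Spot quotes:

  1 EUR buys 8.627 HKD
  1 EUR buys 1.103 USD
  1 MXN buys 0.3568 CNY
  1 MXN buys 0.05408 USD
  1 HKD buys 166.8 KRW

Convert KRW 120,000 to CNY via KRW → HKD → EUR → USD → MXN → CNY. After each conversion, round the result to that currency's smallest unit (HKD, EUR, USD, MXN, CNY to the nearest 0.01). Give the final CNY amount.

KRW 120,000 ÷ 166.8 = HKD 719.42
HKD 719.42 ÷ 8.627 = EUR 83.39
EUR 83.39 × 1.103 = USD 91.98
USD 91.98 ÷ 0.05408 = MXN 1,700.81
MXN 1,700.81 × 0.3568 = CNY 606.85

CNY 606.85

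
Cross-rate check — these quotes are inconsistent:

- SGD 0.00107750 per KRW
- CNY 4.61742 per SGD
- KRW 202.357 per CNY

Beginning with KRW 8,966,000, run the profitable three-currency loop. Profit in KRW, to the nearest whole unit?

Profit: KRW 60,796

Profitable loop is KRW → SGD → CNY → KRW:
KRW 8,966,000 × 0.00107750 = SGD 9,660.86
SGD 9,660.86 × 4.61742 = CNY 44,608.27
CNY 44,608.27 × 202.357 = KRW 9,026,796
Profit = KRW 9,026,796 − KRW 8,966,000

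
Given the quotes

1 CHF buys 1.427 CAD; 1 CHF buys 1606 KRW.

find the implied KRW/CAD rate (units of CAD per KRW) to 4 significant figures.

1 KRW ÷ 1606 = 0.000622665 CHF
0.000622665 CHF × 1.427 = 0.000888543 CAD

KRW/CAD = 0.0008885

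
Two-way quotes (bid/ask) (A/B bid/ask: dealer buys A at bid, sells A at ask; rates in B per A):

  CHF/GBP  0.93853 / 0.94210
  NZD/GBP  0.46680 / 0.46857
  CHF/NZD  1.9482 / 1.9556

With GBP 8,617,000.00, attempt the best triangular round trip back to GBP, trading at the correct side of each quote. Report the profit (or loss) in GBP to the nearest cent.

Net profit: GBP 208,711.85

Best loop GBP → NZD → CHF → GBP:
GBP 8,617,000.00 ÷ 0.46857 (buy NZD at ask) = NZD 18,389,995.09
NZD 18,389,995.09 ÷ 1.9556 (buy CHF at ask) = CHF 9,403,761.04
CHF 9,403,761.04 × 0.93853 (sell CHF at bid) = GBP 8,825,711.85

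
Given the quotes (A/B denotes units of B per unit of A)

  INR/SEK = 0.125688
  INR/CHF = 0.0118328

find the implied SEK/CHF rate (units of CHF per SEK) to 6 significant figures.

1 SEK ÷ 0.125688 = 7.95621 INR
7.95621 INR × 0.0118328 = 0.0941442 CHF

SEK/CHF = 0.0941442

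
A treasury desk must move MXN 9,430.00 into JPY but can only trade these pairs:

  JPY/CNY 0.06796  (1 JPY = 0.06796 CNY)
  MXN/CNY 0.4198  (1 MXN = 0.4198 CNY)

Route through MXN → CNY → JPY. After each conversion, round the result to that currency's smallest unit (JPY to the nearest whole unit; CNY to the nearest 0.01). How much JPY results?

JPY 58,251

MXN 9,430.00 × 0.4198 = CNY 3,958.71
CNY 3,958.71 ÷ 0.06796 = JPY 58,251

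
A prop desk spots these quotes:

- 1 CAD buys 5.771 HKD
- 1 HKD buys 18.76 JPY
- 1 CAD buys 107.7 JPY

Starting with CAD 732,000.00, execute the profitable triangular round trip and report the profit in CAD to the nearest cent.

Profitable loop is CAD → HKD → JPY → CAD:
CAD 732,000.00 × 5.771 = HKD 4,224,372.00
HKD 4,224,372.00 × 18.76 = JPY 79,249,219
JPY 79,249,219 ÷ 107.7 = CAD 735,833.04
Profit = CAD 735,833.04 − CAD 732,000.00

Profit: CAD 3,833.04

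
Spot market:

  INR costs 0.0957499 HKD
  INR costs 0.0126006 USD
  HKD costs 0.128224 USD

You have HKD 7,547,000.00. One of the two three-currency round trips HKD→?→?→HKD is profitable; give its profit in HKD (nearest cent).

Profitable loop is HKD → INR → USD → HKD:
HKD 7,547,000.00 ÷ 0.0957499 = INR 78,819,925.66
INR 78,819,925.66 × 0.0126006 = USD 993,178.36
USD 993,178.36 ÷ 0.128224 = HKD 7,745,651.01
Profit = HKD 7,745,651.01 − HKD 7,547,000.00

Profit: HKD 198,651.01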